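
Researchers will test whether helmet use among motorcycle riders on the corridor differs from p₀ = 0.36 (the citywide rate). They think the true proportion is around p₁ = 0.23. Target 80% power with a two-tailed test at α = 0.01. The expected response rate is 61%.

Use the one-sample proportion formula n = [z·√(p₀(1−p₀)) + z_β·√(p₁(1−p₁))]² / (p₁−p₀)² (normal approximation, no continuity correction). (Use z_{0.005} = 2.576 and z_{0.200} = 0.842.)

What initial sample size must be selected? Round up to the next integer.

n = 246

n = [z_{α/2}·√(p₀q₀) + z_β·√(p₁q₁)]² / (p₁ − p₀)²
  = [2.576·√(0.36·0.64) + 0.842·√(0.23·0.77)]² / (-0.13)²
  = [2.576·0.4800 + 0.842·0.4208]² / 0.0169
  = [1.5908]² / 0.0169
  = 149.75
Adjust for 61% response: 149.75 / 0.61 = 245.49.
Round up → n = 246.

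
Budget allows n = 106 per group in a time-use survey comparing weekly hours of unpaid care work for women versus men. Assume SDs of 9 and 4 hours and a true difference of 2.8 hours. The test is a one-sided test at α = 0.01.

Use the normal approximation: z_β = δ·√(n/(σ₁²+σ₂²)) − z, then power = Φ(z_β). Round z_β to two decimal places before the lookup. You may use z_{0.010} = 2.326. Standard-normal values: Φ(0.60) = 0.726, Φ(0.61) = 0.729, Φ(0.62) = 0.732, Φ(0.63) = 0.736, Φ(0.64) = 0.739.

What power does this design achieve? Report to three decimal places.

z_β = δ·√(n/(σ₁²+σ₂²)) − z_α
    = 2.8 · √(106/97) − 2.326
    = 2.8 · 1.04536 − 2.326
    = 2.9270 − 2.326 = 0.6010 → 0.60
Power = Φ(0.60) = 0.726.

Power ≈ 0.726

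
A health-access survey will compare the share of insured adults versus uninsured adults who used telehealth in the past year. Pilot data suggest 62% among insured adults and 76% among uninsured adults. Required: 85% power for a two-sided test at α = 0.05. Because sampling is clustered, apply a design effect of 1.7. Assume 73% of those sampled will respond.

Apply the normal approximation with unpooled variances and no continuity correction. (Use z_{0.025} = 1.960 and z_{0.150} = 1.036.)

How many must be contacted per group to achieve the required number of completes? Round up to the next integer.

n = 446 per group

n = (z_{α/2} + z_β)² · [p₁(1−p₁) + p₂(1−p₂)] / (p₁ − p₂)²
  = (1.960 + 1.036)² · (0.62·0.38 + 0.76·0.24) / (-0.14)²
  = (2.996)² · (0.2356 + 0.1824) / 0.0196
  = 8.9760 · 0.4180 / 0.0196
  = 191.43
Design effect: 1.7 × 191.43 = 325.43.
Adjust for 73% response: 325.43 / 0.73 = 445.79.
Round up → n = 446 per group.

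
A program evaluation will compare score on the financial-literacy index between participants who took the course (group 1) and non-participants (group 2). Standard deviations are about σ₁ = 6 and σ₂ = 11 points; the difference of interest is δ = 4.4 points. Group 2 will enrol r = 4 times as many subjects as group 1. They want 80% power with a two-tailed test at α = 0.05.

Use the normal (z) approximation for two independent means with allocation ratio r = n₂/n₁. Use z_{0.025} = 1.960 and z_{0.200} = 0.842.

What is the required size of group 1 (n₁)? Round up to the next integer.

n₁ = 27

n₁ = (z_{α/2} + z_β)² · (σ₁² + σ₂²/r) / δ²
   = (1.960 + 0.842)² · (6² + 11²/4) / 4.4²
   = 7.8512 · (36 + 30.25) / 19.36
   = 7.8512 · 66.25 / 19.36
   = 26.87
Round up → n₁ = 27; n₂ = r·n₁ = 4 × 27 = 108.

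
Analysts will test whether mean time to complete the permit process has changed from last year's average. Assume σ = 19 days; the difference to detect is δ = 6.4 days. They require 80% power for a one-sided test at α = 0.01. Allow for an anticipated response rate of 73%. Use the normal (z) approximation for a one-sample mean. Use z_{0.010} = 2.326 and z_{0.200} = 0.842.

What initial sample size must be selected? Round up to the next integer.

n = 122

n = (z_α + z_β)² · σ² / δ²
  = (2.326 + 0.842)² · 19² / 6.4²
  = 10.0362 · 361 / 40.96
  = 88.45
Adjust for 73% response: 88.45 / 0.73 = 121.17.
Round up → n = 122.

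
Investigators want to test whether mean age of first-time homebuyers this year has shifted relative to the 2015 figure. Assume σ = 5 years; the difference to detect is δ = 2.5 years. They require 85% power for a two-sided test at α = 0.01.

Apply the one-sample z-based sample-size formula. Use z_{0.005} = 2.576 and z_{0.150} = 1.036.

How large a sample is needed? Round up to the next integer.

n = (z_{α/2} + z_β)² · σ² / δ²
  = (2.576 + 1.036)² · 5² / 2.5²
  = 13.0465 · 25 / 6.25
  = 52.19
Round up → n = 53.

n = 53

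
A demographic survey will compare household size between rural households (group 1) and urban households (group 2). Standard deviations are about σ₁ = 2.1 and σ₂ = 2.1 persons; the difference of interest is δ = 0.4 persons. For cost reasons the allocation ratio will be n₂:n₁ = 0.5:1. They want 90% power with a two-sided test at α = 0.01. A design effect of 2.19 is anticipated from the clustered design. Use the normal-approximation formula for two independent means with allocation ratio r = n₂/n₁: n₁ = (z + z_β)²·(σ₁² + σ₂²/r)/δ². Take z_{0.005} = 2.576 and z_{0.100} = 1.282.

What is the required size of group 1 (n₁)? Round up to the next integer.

n₁ = (z_{α/2} + z_β)² · (σ₁² + σ₂²/r) / δ²
   = (2.576 + 1.282)² · (2.1² + 2.1²/0.5) / 0.4²
   = 14.8842 · (4.41 + 8.82) / 0.16
   = 14.8842 · 13.23 / 0.16
   = 1230.73
Design effect: 2.19 × 1230.73 = 2695.31.
Round up → n₁ = 2696; n₂ = r·n₁ = 0.5 × 2696 = 1348.

n₁ = 2696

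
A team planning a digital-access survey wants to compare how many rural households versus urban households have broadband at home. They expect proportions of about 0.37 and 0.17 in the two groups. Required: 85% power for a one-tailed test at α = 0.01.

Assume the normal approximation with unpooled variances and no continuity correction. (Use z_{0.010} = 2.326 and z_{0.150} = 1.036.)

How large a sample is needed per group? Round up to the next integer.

n = (z_α + z_β)² · [p₁(1−p₁) + p₂(1−p₂)] / (p₁ − p₂)²
  = (2.326 + 1.036)² · (0.37·0.63 + 0.17·0.83) / (0.20)²
  = (3.362)² · (0.2331 + 0.1411) / 0.0400
  = 11.3030 · 0.3742 / 0.0400
  = 105.74
Round up → n = 106 per group.

n = 106 per group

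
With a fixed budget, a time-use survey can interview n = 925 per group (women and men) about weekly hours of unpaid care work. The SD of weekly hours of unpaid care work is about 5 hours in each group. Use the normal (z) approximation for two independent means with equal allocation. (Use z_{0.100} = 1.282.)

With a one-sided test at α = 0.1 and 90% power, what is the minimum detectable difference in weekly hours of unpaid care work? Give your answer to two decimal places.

δ = (z_α + z_β) · √((σ₁²+σ₂²)/n)
  = (1.282 + 1.282) · √(50/925)
  = 2.564 · √0.05405
  = 2.564 · 0.2325
  = 0.5961

Minimum detectable difference ≈ 0.60 hours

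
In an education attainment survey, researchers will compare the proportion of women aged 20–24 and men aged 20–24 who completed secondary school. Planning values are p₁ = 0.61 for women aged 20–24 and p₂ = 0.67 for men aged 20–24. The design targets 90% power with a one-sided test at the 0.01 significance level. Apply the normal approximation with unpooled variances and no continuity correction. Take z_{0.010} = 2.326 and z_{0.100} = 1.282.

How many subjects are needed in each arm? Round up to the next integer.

n = (z_α + z_β)² · [p₁(1−p₁) + p₂(1−p₂)] / (p₁ − p₂)²
  = (2.326 + 1.282)² · (0.61·0.39 + 0.67·0.33) / (-0.06)²
  = (3.608)² · (0.2379 + 0.2211) / 0.0036
  = 13.0177 · 0.4590 / 0.0036
  = 1659.75
Round up → n = 1660 per group.

n = 1660 per group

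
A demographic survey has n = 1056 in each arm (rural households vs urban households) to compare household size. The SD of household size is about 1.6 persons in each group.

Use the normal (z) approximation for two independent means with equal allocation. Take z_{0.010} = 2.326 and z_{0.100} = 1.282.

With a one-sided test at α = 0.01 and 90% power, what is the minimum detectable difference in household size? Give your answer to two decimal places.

Minimum detectable difference ≈ 0.25 persons

δ = (z_α + z_β) · √((σ₁²+σ₂²)/n)
  = (2.326 + 1.282) · √(5.12/1056)
  = 3.608 · √0.00485
  = 3.608 · 0.0696
  = 0.2512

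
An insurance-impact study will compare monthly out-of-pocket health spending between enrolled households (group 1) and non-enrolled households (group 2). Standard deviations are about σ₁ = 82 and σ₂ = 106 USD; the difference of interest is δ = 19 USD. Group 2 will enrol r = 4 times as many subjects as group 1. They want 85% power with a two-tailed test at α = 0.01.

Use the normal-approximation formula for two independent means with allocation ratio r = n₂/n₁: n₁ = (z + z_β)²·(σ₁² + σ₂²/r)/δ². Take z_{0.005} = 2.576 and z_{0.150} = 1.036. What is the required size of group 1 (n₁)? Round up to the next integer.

n₁ = (z_{α/2} + z_β)² · (σ₁² + σ₂²/r) / δ²
   = (2.576 + 1.036)² · (82² + 106²/4) / 19²
   = 13.0465 · (6724 + 2809) / 361
   = 13.0465 · 9533 / 361
   = 344.52
Round up → n₁ = 345; n₂ = r·n₁ = 4 × 345 = 1380.

n₁ = 345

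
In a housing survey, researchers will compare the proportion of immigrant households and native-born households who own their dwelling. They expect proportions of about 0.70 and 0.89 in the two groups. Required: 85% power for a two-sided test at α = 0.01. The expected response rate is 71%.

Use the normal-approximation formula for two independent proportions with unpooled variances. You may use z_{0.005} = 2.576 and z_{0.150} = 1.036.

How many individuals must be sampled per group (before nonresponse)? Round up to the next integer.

n = (z_{α/2} + z_β)² · [p₁(1−p₁) + p₂(1−p₂)] / (p₁ − p₂)²
  = (2.576 + 1.036)² · (0.70·0.30 + 0.89·0.11) / (-0.19)²
  = (3.612)² · (0.2100 + 0.0979) / 0.0361
  = 13.0465 · 0.3079 / 0.0361
  = 111.28
Adjust for 71% response: 111.28 / 0.71 = 156.73.
Round up → n = 157 per group.

n = 157 per group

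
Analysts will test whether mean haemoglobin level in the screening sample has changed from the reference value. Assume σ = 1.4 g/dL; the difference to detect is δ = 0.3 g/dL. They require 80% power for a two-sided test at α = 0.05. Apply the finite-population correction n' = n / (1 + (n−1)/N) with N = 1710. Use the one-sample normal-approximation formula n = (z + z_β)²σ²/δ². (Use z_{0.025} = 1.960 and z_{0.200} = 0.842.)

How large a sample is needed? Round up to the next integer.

n = 156

n = (z_{α/2} + z_β)² · σ² / δ²
  = (1.960 + 0.842)² · 1.4² / 0.3²
  = 7.8512 · 1.96 / 0.09
  = 170.98
Finite-population correction (N = 1710): 170.98 / (1 + (170.98 − 1)/1710) = 155.52.
Round up → n = 156.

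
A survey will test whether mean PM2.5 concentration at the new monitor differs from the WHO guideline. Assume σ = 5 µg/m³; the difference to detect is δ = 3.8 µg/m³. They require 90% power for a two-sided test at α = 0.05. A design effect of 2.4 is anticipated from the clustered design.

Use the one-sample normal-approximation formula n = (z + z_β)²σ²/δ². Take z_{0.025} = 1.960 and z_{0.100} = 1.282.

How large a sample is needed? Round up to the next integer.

n = 44

n = (z_{α/2} + z_β)² · σ² / δ²
  = (1.960 + 1.282)² · 5² / 3.8²
  = 10.5106 · 25 / 14.44
  = 18.20
Design effect: 2.4 × 18.20 = 43.67.
Round up → n = 44.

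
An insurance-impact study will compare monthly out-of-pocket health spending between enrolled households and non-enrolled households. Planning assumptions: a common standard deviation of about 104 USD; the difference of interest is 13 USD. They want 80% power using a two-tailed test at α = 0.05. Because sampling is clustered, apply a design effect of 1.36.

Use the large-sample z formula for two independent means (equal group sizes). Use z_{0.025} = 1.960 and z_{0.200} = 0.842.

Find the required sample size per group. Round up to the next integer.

n = 1367 per group

n = (z_{α/2} + z_β)² · (σ₁² + σ₂²) / δ²
  = (1.960 + 0.842)² · (2·104² = 21632) / 13²
  = 7.8512 · 21632 / 169
  = 1004.95
Design effect: 1.36 × 1004.95 = 1366.74.
Round up → n = 1367 per group.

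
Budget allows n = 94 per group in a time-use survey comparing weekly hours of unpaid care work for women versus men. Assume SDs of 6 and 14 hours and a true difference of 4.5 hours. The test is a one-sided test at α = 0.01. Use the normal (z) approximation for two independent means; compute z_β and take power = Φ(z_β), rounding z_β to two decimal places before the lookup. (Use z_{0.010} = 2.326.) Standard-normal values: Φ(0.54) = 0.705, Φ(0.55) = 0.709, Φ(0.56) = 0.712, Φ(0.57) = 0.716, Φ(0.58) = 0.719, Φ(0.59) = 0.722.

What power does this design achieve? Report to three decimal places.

Power ≈ 0.705

z_β = δ·√(n/(σ₁²+σ₂²)) − z_α
    = 4.5 · √(94/232) − 2.326
    = 4.5 · 0.63653 − 2.326
    = 2.8644 − 2.326 = 0.5384 → 0.54
Power = Φ(0.54) = 0.705.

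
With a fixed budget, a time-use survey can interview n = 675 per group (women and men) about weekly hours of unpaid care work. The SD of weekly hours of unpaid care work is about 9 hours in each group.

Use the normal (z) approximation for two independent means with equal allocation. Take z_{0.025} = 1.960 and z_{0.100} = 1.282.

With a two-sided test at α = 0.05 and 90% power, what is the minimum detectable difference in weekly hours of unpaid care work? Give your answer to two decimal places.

δ = (z_{α/2} + z_β) · √((σ₁²+σ₂²)/n)
  = (1.960 + 1.282) · √(162/675)
  = 3.242 · √0.24
  = 3.242 · 0.4899
  = 1.5882

Minimum detectable difference ≈ 1.59 hours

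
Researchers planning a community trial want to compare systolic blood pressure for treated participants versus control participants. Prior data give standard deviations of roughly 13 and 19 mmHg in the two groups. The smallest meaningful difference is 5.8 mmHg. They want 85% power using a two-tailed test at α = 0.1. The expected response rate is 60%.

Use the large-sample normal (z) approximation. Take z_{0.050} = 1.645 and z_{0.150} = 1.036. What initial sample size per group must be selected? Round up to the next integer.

n = 189 per group

n = (z_{α/2} + z_β)² · (σ₁² + σ₂²) / δ²
  = (1.645 + 1.036)² · (13² + 19² = 530) / 5.8²
  = 7.1878 · 530 / 33.64
  = 113.24
Adjust for 60% response: 113.24 / 0.60 = 188.74.
Round up → n = 189 per group.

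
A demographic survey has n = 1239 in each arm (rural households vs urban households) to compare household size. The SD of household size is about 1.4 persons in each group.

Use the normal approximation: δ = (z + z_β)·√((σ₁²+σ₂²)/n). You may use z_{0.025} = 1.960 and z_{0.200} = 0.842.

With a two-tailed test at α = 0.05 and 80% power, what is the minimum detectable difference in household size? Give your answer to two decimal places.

δ = (z_{α/2} + z_β) · √((σ₁²+σ₂²)/n)
  = (1.960 + 0.842) · √(3.92/1239)
  = 2.802 · √0.00316
  = 2.802 · 0.0562
  = 0.1576

Minimum detectable difference ≈ 0.16 persons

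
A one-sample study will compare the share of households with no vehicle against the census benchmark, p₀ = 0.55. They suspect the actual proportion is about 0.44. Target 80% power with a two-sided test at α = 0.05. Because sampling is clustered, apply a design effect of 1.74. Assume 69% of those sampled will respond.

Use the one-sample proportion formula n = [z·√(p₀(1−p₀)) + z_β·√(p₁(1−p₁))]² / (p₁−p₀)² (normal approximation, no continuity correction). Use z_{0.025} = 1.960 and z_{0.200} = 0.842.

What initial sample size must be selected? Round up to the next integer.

n = [z_{α/2}·√(p₀q₀) + z_β·√(p₁q₁)]² / (p₁ − p₀)²
  = [1.960·√(0.55·0.45) + 0.842·√(0.44·0.56)]² / (-0.11)²
  = [1.960·0.4975 + 0.842·0.4964]² / 0.0121
  = [1.3930]² / 0.0121
  = 160.38
Design effect: 1.74 × 160.38 = 279.06.
Adjust for 69% response: 279.06 / 0.69 = 404.43.
Round up → n = 405.

n = 405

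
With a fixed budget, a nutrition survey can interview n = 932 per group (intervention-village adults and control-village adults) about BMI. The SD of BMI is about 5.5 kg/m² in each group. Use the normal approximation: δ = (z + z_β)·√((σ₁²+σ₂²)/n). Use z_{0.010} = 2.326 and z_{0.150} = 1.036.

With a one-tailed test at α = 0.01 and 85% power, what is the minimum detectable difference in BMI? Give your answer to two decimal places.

δ = (z_α + z_β) · √((σ₁²+σ₂²)/n)
  = (2.326 + 1.036) · √(60.5/932)
  = 3.362 · √0.06491
  = 3.362 · 0.2548
  = 0.8566

Minimum detectable difference ≈ 0.86 kg/m²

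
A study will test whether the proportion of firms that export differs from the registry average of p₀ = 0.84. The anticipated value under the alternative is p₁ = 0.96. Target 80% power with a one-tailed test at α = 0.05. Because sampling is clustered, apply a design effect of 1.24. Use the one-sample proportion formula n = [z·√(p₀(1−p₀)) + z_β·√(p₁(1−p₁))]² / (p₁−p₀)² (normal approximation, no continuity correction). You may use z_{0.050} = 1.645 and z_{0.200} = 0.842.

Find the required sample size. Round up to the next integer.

n = 51

n = [z_α·√(p₀q₀) + z_β·√(p₁q₁)]² / (p₁ − p₀)²
  = [1.645·√(0.84·0.16) + 0.842·√(0.96·0.04)]² / (0.12)²
  = [1.645·0.3666 + 0.842·0.1960]² / 0.0144
  = [0.7681]² / 0.0144
  = 40.97
Design effect: 1.24 × 40.97 = 50.80.
Round up → n = 51.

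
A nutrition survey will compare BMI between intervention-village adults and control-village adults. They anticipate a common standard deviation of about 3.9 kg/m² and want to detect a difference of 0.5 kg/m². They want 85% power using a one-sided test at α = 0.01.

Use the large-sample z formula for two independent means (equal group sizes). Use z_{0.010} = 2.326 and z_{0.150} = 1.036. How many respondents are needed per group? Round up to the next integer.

n = 1376 per group

n = (z_α + z_β)² · (σ₁² + σ₂²) / δ²
  = (2.326 + 1.036)² · (2·3.9² = 30.42) / 0.5²
  = 11.3030 · 30.42 / 0.25
  = 1375.35
Round up → n = 1376 per group.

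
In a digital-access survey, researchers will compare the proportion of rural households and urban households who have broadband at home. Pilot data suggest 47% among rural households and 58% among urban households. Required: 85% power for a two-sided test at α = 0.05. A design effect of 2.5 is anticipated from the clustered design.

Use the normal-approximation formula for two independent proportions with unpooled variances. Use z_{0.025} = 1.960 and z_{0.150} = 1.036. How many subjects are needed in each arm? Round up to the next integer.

n = (z_{α/2} + z_β)² · [p₁(1−p₁) + p₂(1−p₂)] / (p₁ − p₂)²
  = (1.960 + 1.036)² · (0.47·0.53 + 0.58·0.42) / (-0.11)²
  = (2.996)² · (0.2491 + 0.2436) / 0.0121
  = 8.9760 · 0.4927 / 0.0121
  = 365.49
Design effect: 2.5 × 365.49 = 913.74.
Round up → n = 914 per group.

n = 914 per group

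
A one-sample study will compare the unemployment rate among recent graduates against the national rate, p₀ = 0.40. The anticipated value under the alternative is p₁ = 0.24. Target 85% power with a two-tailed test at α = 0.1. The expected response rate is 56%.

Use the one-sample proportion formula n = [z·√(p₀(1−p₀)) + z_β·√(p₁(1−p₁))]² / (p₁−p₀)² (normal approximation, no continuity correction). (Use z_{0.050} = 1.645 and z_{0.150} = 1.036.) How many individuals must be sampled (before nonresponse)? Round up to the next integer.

n = [z_{α/2}·√(p₀q₀) + z_β·√(p₁q₁)]² / (p₁ − p₀)²
  = [1.645·√(0.40·0.60) + 1.036·√(0.24·0.76)]² / (-0.16)²
  = [1.645·0.4899 + 1.036·0.4271]² / 0.0256
  = [1.2483]² / 0.0256
  = 60.87
Adjust for 56% response: 60.87 / 0.56 = 108.70.
Round up → n = 109.

n = 109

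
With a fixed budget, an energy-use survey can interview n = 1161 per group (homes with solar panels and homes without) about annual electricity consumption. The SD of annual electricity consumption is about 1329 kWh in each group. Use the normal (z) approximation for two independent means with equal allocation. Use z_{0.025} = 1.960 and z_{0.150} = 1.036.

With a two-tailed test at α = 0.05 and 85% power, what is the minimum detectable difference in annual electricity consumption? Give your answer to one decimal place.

δ = (z_{α/2} + z_β) · √((σ₁²+σ₂²)/n)
  = (1.960 + 1.036) · √(3532482/1161)
  = 2.996 · √3042.6
  = 2.996 · 55.1600
  = 165.2592

Minimum detectable difference ≈ 165.3 kWh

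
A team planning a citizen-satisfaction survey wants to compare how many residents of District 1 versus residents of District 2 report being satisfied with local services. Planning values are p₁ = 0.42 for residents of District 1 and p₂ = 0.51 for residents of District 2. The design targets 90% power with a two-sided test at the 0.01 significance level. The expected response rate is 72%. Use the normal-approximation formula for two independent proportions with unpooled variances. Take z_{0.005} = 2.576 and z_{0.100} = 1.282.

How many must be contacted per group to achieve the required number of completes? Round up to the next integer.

n = (z_{α/2} + z_β)² · [p₁(1−p₁) + p₂(1−p₂)] / (p₁ − p₂)²
  = (2.576 + 1.282)² · (0.42·0.58 + 0.51·0.49) / (-0.09)²
  = (3.858)² · (0.2436 + 0.2499) / 0.0081
  = 14.8842 · 0.4935 / 0.0081
  = 906.83
Adjust for 72% response: 906.83 / 0.72 = 1259.49.
Round up → n = 1260 per group.

n = 1260 per group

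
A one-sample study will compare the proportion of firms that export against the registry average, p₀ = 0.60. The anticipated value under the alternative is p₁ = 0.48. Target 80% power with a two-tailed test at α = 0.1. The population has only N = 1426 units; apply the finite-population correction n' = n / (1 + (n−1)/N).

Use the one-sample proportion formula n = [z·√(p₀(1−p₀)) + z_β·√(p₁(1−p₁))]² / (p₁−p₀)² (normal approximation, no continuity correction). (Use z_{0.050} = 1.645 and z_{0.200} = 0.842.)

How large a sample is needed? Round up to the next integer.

n = 98

n = [z_{α/2}·√(p₀q₀) + z_β·√(p₁q₁)]² / (p₁ − p₀)²
  = [1.645·√(0.60·0.40) + 0.842·√(0.48·0.52)]² / (-0.12)²
  = [1.645·0.4899 + 0.842·0.4996]² / 0.0144
  = [1.2265]² / 0.0144
  = 104.47
Finite-population correction (N = 1426): 104.47 / (1 + (104.47 − 1)/1426) = 97.41.
Round up → n = 98.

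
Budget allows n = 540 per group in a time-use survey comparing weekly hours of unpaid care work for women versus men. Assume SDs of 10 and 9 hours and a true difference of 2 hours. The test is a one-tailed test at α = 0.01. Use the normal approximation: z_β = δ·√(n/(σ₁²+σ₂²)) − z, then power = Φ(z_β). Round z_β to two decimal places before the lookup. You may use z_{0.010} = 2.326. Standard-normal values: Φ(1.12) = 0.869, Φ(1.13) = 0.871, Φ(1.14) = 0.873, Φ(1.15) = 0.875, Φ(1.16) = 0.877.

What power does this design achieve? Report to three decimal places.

z_β = δ·√(n/(σ₁²+σ₂²)) − z_α
    = 2 · √(540/181) − 2.326
    = 2 · 1.72726 − 2.326
    = 3.4545 − 2.326 = 1.1285 → 1.13
Power = Φ(1.13) = 0.871.

Power ≈ 0.871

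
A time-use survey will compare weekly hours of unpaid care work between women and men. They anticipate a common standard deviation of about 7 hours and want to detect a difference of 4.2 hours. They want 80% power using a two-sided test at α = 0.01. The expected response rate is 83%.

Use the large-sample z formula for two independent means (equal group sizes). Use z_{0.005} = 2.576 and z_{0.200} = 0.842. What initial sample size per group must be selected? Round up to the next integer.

n = (z_{α/2} + z_β)² · (σ₁² + σ₂²) / δ²
  = (2.576 + 0.842)² · (2·7² = 98) / 4.2²
  = 11.6827 · 98 / 17.64
  = 64.90
Adjust for 83% response: 64.90 / 0.83 = 78.20.
Round up → n = 79 per group.

n = 79 per group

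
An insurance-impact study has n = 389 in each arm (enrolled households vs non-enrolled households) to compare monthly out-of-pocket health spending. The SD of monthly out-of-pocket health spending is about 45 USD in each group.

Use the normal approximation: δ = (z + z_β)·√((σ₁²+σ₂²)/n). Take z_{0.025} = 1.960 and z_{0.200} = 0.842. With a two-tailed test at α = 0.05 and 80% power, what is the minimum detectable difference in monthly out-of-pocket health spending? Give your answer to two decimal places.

δ = (z_{α/2} + z_β) · √((σ₁²+σ₂²)/n)
  = (1.960 + 0.842) · √(4050/389)
  = 2.802 · √10.4113
  = 2.802 · 3.2267
  = 9.0411

Minimum detectable difference ≈ 9.04 USD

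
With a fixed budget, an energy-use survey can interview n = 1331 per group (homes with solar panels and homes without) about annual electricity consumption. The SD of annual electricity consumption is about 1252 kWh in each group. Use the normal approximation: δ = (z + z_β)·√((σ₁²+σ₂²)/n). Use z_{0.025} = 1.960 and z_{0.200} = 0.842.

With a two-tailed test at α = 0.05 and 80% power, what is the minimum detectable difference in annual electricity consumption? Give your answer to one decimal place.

Minimum detectable difference ≈ 136.0 kWh

δ = (z_{α/2} + z_β) · √((σ₁²+σ₂²)/n)
  = (1.960 + 0.842) · √(3135008/1331)
  = 2.802 · √2355.4
  = 2.802 · 48.5322
  = 135.9873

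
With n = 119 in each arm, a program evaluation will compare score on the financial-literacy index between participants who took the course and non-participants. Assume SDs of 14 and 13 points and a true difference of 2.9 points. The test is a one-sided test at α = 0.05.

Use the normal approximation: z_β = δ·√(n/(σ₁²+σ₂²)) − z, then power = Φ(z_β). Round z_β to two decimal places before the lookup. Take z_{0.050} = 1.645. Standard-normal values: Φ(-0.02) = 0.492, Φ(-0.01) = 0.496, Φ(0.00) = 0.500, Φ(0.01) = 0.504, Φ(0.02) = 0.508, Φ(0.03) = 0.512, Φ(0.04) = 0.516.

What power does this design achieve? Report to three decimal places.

Power ≈ 0.504

z_β = δ·√(n/(σ₁²+σ₂²)) − z_α
    = 2.9 · √(119/365) − 1.645
    = 2.9 · 0.57099 − 1.645
    = 1.6559 − 1.645 = 0.0109 → 0.01
Power = Φ(0.01) = 0.504.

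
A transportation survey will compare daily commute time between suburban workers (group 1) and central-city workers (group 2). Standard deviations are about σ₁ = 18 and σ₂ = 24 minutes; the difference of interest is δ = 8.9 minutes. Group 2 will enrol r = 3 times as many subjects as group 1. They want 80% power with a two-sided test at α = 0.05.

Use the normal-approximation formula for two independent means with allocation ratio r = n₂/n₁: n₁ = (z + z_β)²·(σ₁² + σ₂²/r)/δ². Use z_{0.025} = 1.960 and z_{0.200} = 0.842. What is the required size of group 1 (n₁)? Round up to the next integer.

n₁ = 52

n₁ = (z_{α/2} + z_β)² · (σ₁² + σ₂²/r) / δ²
   = (1.960 + 0.842)² · (18² + 24²/3) / 8.9²
   = 7.8512 · (324 + 192) / 79.21
   = 7.8512 · 516 / 79.21
   = 51.15
Round up → n₁ = 52; n₂ = r·n₁ = 3 × 52 = 156.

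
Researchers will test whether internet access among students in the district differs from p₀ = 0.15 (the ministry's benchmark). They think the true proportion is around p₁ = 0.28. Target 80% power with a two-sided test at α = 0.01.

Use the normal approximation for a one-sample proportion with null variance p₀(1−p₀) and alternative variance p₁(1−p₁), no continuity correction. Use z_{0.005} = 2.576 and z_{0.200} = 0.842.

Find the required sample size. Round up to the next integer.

n = 100

n = [z_{α/2}·√(p₀q₀) + z_β·√(p₁q₁)]² / (p₁ − p₀)²
  = [2.576·√(0.15·0.85) + 0.842·√(0.28·0.72)]² / (0.13)²
  = [2.576·0.3571 + 0.842·0.4490]² / 0.0169
  = [1.2979]² / 0.0169
  = 99.67
Round up → n = 100.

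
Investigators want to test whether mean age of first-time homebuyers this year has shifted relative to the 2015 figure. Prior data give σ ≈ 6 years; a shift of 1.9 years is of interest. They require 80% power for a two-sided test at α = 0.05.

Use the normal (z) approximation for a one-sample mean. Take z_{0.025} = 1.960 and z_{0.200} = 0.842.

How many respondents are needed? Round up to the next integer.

n = 79

n = (z_{α/2} + z_β)² · σ² / δ²
  = (1.960 + 0.842)² · 6² / 1.9²
  = 7.8512 · 36 / 3.61
  = 78.29
Round up → n = 79.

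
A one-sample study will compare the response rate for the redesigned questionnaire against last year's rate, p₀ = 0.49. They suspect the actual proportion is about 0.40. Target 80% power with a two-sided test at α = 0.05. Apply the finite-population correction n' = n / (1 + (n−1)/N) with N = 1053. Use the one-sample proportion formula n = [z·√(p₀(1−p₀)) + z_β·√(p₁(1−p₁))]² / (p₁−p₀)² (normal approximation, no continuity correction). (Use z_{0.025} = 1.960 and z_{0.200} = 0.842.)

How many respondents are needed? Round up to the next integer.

n = [z_{α/2}·√(p₀q₀) + z_β·√(p₁q₁)]² / (p₁ − p₀)²
  = [1.960·√(0.49·0.51) + 0.842·√(0.40·0.60)]² / (-0.09)²
  = [1.960·0.4999 + 0.842·0.4899]² / 0.0081
  = [1.3923]² / 0.0081
  = 239.32
Finite-population correction (N = 1053): 239.32 / (1 + (239.32 − 1)/1053) = 195.15.
Round up → n = 196.

n = 196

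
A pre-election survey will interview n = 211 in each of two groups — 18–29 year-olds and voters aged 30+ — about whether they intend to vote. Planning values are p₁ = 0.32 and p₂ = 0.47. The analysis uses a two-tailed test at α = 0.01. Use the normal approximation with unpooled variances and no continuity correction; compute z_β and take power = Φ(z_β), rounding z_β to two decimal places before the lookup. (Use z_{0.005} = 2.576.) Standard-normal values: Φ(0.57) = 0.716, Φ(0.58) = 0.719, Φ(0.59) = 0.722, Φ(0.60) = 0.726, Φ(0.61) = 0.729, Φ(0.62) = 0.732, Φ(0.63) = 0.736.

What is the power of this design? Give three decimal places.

Power ≈ 0.729

z_β = |p₁−p₂|·√(n/[p₁q₁+p₂q₂]) − z_{α/2}
    = 0.15 · √(211/0.4667) − 2.576
    = 0.15 · 21.2629 − 2.576
    = 3.1894 − 2.576 = 0.6134 → 0.61
Power = Φ(0.61) = 0.729.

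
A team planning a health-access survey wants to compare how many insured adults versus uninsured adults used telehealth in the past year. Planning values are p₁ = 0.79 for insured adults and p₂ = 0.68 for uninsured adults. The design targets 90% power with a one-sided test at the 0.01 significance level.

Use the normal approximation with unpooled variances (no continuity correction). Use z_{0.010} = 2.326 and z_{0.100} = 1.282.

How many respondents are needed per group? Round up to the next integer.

n = (z_α + z_β)² · [p₁(1−p₁) + p₂(1−p₂)] / (p₁ − p₂)²
  = (2.326 + 1.282)² · (0.79·0.21 + 0.68·0.32) / (0.11)²
  = (3.608)² · (0.1659 + 0.2176) / 0.0121
  = 13.0177 · 0.3835 / 0.0121
  = 412.58
Round up → n = 413 per group.

n = 413 per group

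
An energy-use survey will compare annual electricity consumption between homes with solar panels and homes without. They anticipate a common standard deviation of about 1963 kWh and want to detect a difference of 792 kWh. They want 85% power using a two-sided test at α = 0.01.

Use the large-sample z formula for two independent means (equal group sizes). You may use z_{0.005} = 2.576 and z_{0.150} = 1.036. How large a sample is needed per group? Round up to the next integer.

n = (z_{α/2} + z_β)² · (σ₁² + σ₂²) / δ²
  = (2.576 + 1.036)² · (2·1963² = 7706738) / 792²
  = 13.0465 · 7706738 / 627264
  = 160.29
Round up → n = 161 per group.

n = 161 per group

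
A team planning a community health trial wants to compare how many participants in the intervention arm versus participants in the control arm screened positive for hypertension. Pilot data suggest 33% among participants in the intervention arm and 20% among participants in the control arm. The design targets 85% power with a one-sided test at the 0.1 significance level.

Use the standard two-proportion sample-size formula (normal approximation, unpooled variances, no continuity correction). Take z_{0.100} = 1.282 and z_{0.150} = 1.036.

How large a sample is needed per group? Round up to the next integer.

n = 122 per group

n = (z_α + z_β)² · [p₁(1−p₁) + p₂(1−p₂)] / (p₁ − p₂)²
  = (1.282 + 1.036)² · (0.33·0.67 + 0.20·0.80) / (0.13)²
  = (2.318)² · (0.2211 + 0.1600) / 0.0169
  = 5.3731 · 0.3811 / 0.0169
  = 121.17
Round up → n = 122 per group.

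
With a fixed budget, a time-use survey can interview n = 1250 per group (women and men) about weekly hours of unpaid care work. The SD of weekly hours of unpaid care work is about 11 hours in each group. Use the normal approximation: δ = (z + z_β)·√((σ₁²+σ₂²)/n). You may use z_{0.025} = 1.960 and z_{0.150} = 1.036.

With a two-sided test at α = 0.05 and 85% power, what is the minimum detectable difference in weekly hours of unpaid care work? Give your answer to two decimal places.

Minimum detectable difference ≈ 1.32 hours

δ = (z_{α/2} + z_β) · √((σ₁²+σ₂²)/n)
  = (1.960 + 1.036) · √(242/1250)
  = 2.996 · √0.1936
  = 2.996 · 0.4400
  = 1.3182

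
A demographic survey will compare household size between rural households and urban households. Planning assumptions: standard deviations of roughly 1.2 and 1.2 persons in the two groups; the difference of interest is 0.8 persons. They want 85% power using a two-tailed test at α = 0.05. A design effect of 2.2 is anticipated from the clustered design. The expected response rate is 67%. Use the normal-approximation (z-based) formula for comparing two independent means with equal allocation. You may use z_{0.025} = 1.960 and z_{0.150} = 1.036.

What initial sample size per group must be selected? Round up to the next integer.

n = (z_{α/2} + z_β)² · (σ₁² + σ₂²) / δ²
  = (1.960 + 1.036)² · (1.2² + 1.2² = 2.88) / 0.8²
  = 8.9760 · 2.88 / 0.64
  = 40.39
Design effect: 2.2 × 40.39 = 88.86.
Adjust for 67% response: 88.86 / 0.67 = 132.63.
Round up → n = 133 per group.

n = 133 per group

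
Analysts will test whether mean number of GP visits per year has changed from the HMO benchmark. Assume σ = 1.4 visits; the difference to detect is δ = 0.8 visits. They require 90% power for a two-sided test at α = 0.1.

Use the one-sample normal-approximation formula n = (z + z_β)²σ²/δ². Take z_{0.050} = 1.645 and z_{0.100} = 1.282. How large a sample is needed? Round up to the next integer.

n = (z_{α/2} + z_β)² · σ² / δ²
  = (1.645 + 1.282)² · 1.4² / 0.8²
  = 8.5673 · 1.96 / 0.64
  = 26.24
Round up → n = 27.

n = 27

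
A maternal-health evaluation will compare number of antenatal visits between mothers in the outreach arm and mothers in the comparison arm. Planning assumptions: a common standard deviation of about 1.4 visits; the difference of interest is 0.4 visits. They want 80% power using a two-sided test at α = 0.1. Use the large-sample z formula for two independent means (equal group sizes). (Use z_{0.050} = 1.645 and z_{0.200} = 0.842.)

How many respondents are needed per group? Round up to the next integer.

n = 152 per group

n = (z_{α/2} + z_β)² · (σ₁² + σ₂²) / δ²
  = (1.645 + 0.842)² · (2·1.4² = 3.92) / 0.4²
  = 6.1852 · 3.92 / 0.16
  = 151.54
Round up → n = 152 per group.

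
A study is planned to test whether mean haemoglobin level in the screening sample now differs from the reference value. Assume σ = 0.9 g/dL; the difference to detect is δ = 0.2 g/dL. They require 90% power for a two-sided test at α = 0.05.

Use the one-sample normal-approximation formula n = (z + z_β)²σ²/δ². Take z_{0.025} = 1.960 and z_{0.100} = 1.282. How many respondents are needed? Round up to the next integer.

n = (z_{α/2} + z_β)² · σ² / δ²
  = (1.960 + 1.282)² · 0.9² / 0.2²
  = 10.5106 · 0.81 / 0.04
  = 212.84
Round up → n = 213.

n = 213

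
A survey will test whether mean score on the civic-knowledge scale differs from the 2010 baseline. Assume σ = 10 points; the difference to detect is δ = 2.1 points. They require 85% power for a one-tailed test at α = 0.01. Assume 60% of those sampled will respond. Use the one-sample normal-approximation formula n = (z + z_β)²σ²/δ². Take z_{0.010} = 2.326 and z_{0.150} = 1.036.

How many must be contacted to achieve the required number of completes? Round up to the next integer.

n = (z_α + z_β)² · σ² / δ²
  = (2.326 + 1.036)² · 10² / 2.1²
  = 11.3030 · 100 / 4.41
  = 256.30
Adjust for 60% response: 256.30 / 0.60 = 427.17.
Round up → n = 428.

n = 428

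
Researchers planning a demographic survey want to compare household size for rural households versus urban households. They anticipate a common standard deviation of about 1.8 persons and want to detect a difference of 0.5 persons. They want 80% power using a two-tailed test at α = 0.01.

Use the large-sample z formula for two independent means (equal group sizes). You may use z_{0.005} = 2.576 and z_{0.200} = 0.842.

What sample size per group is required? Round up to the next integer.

n = (z_{α/2} + z_β)² · (σ₁² + σ₂²) / δ²
  = (2.576 + 0.842)² · (2·1.8² = 6.48) / 0.5²
  = 11.6827 · 6.48 / 0.25
  = 302.82
Round up → n = 303 per group.

n = 303 per group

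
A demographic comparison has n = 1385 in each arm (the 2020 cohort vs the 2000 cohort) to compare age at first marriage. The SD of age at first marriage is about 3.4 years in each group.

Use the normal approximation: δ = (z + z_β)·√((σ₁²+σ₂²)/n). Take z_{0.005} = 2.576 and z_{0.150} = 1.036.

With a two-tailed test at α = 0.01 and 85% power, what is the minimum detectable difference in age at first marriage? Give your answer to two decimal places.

Minimum detectable difference ≈ 0.47 years

δ = (z_{α/2} + z_β) · √((σ₁²+σ₂²)/n)
  = (2.576 + 1.036) · √(23.12/1385)
  = 3.612 · √0.01669
  = 3.612 · 0.1292
  = 0.4667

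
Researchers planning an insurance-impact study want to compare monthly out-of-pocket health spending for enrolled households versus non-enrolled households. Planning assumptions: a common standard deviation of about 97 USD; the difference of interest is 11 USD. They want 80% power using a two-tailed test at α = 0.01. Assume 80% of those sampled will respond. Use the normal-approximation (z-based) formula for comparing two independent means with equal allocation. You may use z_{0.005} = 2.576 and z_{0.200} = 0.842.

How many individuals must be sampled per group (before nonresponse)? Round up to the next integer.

n = 2272 per group

n = (z_{α/2} + z_β)² · (σ₁² + σ₂²) / δ²
  = (2.576 + 0.842)² · (2·97² = 18818) / 11²
  = 11.6827 · 18818 / 121
  = 1816.90
Adjust for 80% response: 1816.90 / 0.80 = 2271.13.
Round up → n = 2272 per group.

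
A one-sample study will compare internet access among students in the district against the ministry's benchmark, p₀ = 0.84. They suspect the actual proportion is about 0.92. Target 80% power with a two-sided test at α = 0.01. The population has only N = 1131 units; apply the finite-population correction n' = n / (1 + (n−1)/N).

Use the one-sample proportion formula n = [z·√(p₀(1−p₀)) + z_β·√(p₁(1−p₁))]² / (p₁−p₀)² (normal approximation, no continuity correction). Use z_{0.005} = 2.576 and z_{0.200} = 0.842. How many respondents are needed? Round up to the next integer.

n = [z_{α/2}·√(p₀q₀) + z_β·√(p₁q₁)]² / (p₁ − p₀)²
  = [2.576·√(0.84·0.16) + 0.842·√(0.92·0.08)]² / (0.08)²
  = [2.576·0.3666 + 0.842·0.2713]² / 0.0064
  = [1.1728]² / 0.0064
  = 214.92
Finite-population correction (N = 1131): 214.92 / (1 + (214.92 − 1)/1131) = 180.73.
Round up → n = 181.

n = 181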